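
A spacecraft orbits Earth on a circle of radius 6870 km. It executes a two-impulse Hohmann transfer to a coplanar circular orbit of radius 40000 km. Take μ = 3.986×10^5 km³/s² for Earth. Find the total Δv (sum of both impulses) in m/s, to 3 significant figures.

Δv = 3780 m/s

The Hohmann ellipse has a_t = (r₁ + r₂)/2 = 23435 km.
At r₁ the circular-orbit speed is v₁ = √(μ/r₁) = 7.617 km/s.
On the transfer ellipse at r₁, v² = μ(2/r − 1/a) gives v_p = √[μ(2/r₁ − 1/a_t)] = 9.951 km/s.
First burn Δv₁ = |v_p − v₁| = 2.334 km/s.
At r₂, v₂ = √(μ/r₂) = 3.157 km/s.
Transfer-orbit speed at r₂: v_a = √[μ(2/r₂ − 1/a_t)] = 1.709 km/s.
Second burn Δv₂ = |v₂ − v_a| = 1.448 km/s.
Δv = Δv₁ + Δv₂ = 2.334 + 1.448 = 3.782 km/s.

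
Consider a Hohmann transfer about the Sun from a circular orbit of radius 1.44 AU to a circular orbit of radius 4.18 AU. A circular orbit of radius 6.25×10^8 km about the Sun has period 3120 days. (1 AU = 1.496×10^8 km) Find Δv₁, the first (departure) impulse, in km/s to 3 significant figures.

Δv₁ = 5.45 km/s

From Kepler's third law T² = 4π²r³/μ at r = 6.25×10^8 km, T = 3120 days = 3120 × 86400 s = 2.69568×10^8 s: μ = 4π²r³/T² = 1.32637×10^11 km³/s².
In km: r₁ = 1.44 × 1.496×10^8 = 2.15424×10^8 km; r₂ = 4.18 × 1.496×10^8 = 6.25328×10^8 km.
Semi-major axis of the transfer orbit: a_t = (2.15424×10^8 + 6.25328×10^8)/2 = 4.20376×10^8 km.
Circular speed at r = 2.15424×10^8 km: v_c = √(μ/r) = 24.81 km/s.
Transfer-orbit speed at the same r (vis-viva, a = a_t): v_t = √[μ(2/r − 1/a_t)] = 30.26 km/s.
Δv₁ = |v_t − v_c| = |30.26 − 24.81| = 5.450 km/s.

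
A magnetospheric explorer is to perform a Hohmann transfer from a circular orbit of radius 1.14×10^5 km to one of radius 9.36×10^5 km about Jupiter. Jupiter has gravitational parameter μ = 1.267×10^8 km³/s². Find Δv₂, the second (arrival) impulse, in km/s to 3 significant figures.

Δv₂ = 6.21 km/s

Semi-major axis of the transfer orbit: a_t = (1.140×10^5 + 9.360×10^5)/2 = 5.250×10^5 km.
On the circular orbit at r = 9.360×10^5 km, v_c = √(μ/r) = 11.6346 km/s.
Transfer-orbit speed at the same r (vis-viva, a = a_t): v_t = √[μ(2/r − 1/a_t)] = 5.42155 km/s.
Δv₂ = |v_t − v_c| = |5.42155 − 11.6346| = 6.213 km/s.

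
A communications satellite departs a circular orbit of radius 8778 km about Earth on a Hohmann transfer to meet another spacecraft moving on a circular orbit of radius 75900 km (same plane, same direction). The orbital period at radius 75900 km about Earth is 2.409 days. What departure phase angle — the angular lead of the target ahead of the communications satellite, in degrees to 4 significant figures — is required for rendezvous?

φ = 105.0°

From Kepler's third law T² = 4π²r³/μ at r = 75900 km, T = 2.409 days = 2.409 × 86400 s = 2.081376×10^5 s: μ = 4π²r³/T² = 3.98459×10^5 km³/s².
Transfer-ellipse semi-major axis a_t = (r₁ + r₂)/2 = (8778 + 75900)/2 = 42339 km.
Transfer time t = π√(a_t³/μ) = 43358 s.
The target's mean motion on its circular orbit is ω₂ = √(μ/r₂³) = 3.0188×10^-5 rad/s.
Angle swept by the target during transfer: ω₂·t = 1.3089 rad = 74.99°.
The communications satellite traverses 180° on the transfer ellipse, so the target must lead by 180° − 74.99° = 105.0°.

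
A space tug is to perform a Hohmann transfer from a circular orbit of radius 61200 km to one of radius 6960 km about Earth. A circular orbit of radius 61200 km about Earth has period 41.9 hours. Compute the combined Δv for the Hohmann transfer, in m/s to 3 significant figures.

From Kepler's third law T² = 4π²r³/μ at r = 61200 km, T = 41.9 hours = 41.9 × 3600 s = 1.5084×10^5 s: μ = 4π²r³/T² = 3.97723×10^5 km³/s².
Semi-major axis of the transfer orbit: a_t = (61200 + 6960)/2 = 34080 km.
At r₁ the circular-orbit speed is v₁ = √(μ/r₁) = 2.549 km/s.
Transfer-orbit speed at r₁ (vis-viva): v_a = √[μ(2/r₁ − 1/a_t)] = 1.152 km/s.
First burn Δv₁ = |v_a − v₁| = 1.397 km/s.
Circular speed at r₂: v₂ = √(μ/r₂) = 7.559 km/s.
Transfer-orbit speed at r₂: v_p = √[μ(2/r₂ − 1/a_t)] = 10.13 km/s.
Second burn Δv₂ = |v₂ − v_p| = 2.571 km/s.
Total Δv = Δv₁ + Δv₂ = 3.968 km/s.

Δv = 3970 m/s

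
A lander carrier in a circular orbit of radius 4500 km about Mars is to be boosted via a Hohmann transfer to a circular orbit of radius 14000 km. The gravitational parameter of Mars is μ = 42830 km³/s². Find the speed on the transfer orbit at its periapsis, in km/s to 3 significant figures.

v = 3.80 km/s

The Hohmann ellipse has a_t = (r₁ + r₂)/2 = 9250 km.
The periapsis of the transfer ellipse is at r = 4500 km.
From the vis-viva equation, v = √[μ(2/r − 1/a_t)] = 3.795 km/s.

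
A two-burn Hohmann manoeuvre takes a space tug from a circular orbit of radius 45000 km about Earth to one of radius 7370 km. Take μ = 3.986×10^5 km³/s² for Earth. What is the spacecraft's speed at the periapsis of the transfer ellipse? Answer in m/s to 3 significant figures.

Transfer-ellipse semi-major axis a_t = (r₁ + r₂)/2 = (45000 + 7370)/2 = 26185 km.
The periapsis of the transfer ellipse is at r = 7370 km.
Vis-viva: v = √[μ(2/r − 1/a_t)] = √[3.986×10^5 × (2/7370 − 1/26185)] = 9.641 km/s.

v = 9640 m/s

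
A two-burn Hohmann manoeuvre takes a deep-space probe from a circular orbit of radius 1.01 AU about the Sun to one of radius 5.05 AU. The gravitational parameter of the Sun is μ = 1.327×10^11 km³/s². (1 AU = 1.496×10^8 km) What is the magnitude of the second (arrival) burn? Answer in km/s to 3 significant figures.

Δv₂ = 5.60 km/s

In km: r₁ = 1.01 × 1.496×10^8 = 1.51096×10^8 km; r₂ = 5.05 × 1.496×10^8 = 7.5548×10^8 km.
The Hohmann ellipse has a_t = (r₁ + r₂)/2 = 4.53288×10^8 km.
On the circular orbit at r = 7.5548×10^8 km, v_c = √(μ/r) = 13.25330 km/s.
Vis-viva on the transfer ellipse at r = 7.5548×10^8 km gives v_t = √[μ(2/r − 1/a_t)] = 7.651795 km/s.
Δv₂ = |v_t − v_c| = |7.651795 − 13.25330| = 5.602 km/s.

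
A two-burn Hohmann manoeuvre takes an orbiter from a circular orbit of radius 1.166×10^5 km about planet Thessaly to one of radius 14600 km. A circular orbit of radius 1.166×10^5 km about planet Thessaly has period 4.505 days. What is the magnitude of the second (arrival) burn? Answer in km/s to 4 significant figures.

From Kepler's third law T² = 4π²r³/μ at r = 1.166×10^5 km, T = 4.505 days = 4.505 × 86400 s = 3.89232×10^5 s: μ = 4π²r³/T² = 4.13084×10^5 km³/s².
Semi-major axis of the transfer orbit: a_t = (1.166×10^5 + 14600)/2 = 65600 km.
Circular speed at r = 14600 km: v_c = √(μ/r) = 5.3192 km/s.
Transfer-orbit speed at the same r (vis-viva, a = a_t): v_t = √[μ(2/r − 1/a_t)] = 7.0915 km/s.
Δv₂ = |v_t − v_c| = |7.0915 − 5.3192| = 1.772 km/s.

Δv₂ = 1.772 km/s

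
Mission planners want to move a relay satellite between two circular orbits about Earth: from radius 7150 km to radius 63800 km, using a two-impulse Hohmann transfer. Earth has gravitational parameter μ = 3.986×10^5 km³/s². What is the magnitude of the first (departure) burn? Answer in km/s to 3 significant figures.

The Hohmann ellipse has a_t = (r₁ + r₂)/2 = 35475 km.
On the circular orbit at r = 7150 km, v_c = √(μ/r) = 7.46648 km/s.
Transfer-orbit speed at the same r (vis-viva, a = a_t): v_t = √[μ(2/r − 1/a_t)] = 10.0130 km/s.
Δv₁ = |v_t − v_c| = |10.0130 − 7.46648| = 2.547 km/s.

Δv₁ = 2.55 km/s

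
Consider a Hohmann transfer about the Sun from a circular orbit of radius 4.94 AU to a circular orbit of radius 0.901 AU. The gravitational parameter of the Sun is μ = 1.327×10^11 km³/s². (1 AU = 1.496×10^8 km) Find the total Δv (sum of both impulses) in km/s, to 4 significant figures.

Δv = 15.39 km/s

In km: r₁ = 4.94 × 1.496×10^8 = 7.39024×10^8 km; r₂ = 0.901 × 1.496×10^8 = 1.347896×10^8 km.
Transfer-ellipse semi-major axis a_t = (r₁ + r₂)/2 = (7.39024×10^8 + 1.347896×10^8)/2 = 4.369068×10^8 km.
At r₁ the circular-orbit speed is v₁ = √(μ/r₁) = 13.40 km/s.
On the transfer ellipse at r₁, vis-viva gives v_a = √[μ(2/r₁ − 1/a_t)] = 7.443 km/s.
First burn Δv₁ = |v_a − v₁| = 5.957 km/s.
At r₂, v₂ = √(μ/r₂) = 31.377 km/s.
Transfer-orbit speed at r₂: v_p = √[μ(2/r₂ − 1/a_t)] = 40.808 km/s.
Second burn Δv₂ = |v₂ − v_p| = 9.431 km/s.
Δv = Δv₁ + Δv₂ = 5.957 + 9.431 = 15.39 km/s.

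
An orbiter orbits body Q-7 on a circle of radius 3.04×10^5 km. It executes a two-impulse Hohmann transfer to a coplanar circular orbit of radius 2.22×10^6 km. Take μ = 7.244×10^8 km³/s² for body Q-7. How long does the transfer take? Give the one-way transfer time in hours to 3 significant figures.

t = 46.0 hours

Semi-major axis of the transfer orbit: a_t = (3.040×10^5 + 2.220×10^6)/2 = 1.262×10^6 km.
Transfer time t = π√(a_t³/μ) = π√((1.262×10^6)³ / 7.244×10^8) = 1.655×10^5 s.
Converting: 1.655×10^5 s ÷ 3600 s/hour = 46.0 hours.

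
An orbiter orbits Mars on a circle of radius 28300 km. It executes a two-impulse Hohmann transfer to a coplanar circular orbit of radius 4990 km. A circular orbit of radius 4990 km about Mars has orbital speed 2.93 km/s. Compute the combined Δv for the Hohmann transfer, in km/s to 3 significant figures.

From the circular-orbit relation v² = μ/r at r = 4990 km: μ = v²r = (2.93)² × 4990 = 42838.7 km³/s².
The Hohmann ellipse has a_t = (r₁ + r₂)/2 = 16645 km.
At r₁ the circular-orbit speed is v₁ = √(μ/r₁) = 1.23034 km/s.
On the transfer ellipse at r₁, vis-viva gives v_a = √[μ(2/r₁ − 1/a_t)] = 0.673648 km/s.
First burn Δv₁ = |v_a − v₁| = 0.5567 km/s.
At r₂, v₂ = √(μ/r₂) = 2.9300 km/s.
Transfer-orbit speed at r₂: v_p = √[μ(2/r₂ − 1/a_t)] = 3.8205 km/s.
Second burn Δv₂ = |v₂ − v_p| = 0.8905 km/s.
Δv = Δv₁ + Δv₂ = 0.5567 + 0.8905 = 1.447 km/s.

Δv = 1.45 km/s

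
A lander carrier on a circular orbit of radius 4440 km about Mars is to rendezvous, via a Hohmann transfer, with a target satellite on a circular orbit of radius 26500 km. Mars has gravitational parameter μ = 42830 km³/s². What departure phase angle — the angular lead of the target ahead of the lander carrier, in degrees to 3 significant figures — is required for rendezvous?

The Hohmann ellipse has a_t = (r₁ + r₂)/2 = 15470 km.
Transfer time t = π√(a_t³/μ) = 29209 s.
Target angular speed ω₂ = √(μ/r₂³) = 4.7974×10^-5 rad/s.
Angle swept by the target during transfer: ω₂·t = 1.4013 rad = 80.29°.
Arrival is 180° from departure on the ellipse, so φ = 180° − 80.29° = 99.7°.

φ = 99.7°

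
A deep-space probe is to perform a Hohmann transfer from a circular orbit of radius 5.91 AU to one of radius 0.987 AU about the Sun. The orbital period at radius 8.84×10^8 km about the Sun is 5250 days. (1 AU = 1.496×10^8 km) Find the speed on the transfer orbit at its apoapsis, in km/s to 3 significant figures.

v = 6.55 km/s

From Kepler's third law T² = 4π²r³/μ at r = 8.84×10^8 km, T = 5250 days = 5250 × 86400 s = 4.536×10^8 s: μ = 4π²r³/T² = 1.32547×10^11 km³/s².
In km: r₁ = 5.91 × 1.496×10^8 = 8.84136×10^8 km; r₂ = 0.987 × 1.496×10^8 = 1.476552×10^8 km.
Transfer-ellipse semi-major axis a_t = (r₁ + r₂)/2 = (8.84136×10^8 + 1.476552×10^8)/2 = 5.158956×10^8 km.
At apoapsis, r = 8.84136×10^8 km.
Applying v² = μ(2/r − 1/a_t): v = 6.550 km/s.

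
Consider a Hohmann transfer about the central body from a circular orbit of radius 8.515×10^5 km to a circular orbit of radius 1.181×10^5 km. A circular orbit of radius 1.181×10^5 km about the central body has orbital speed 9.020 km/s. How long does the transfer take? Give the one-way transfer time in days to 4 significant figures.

t = 3.960 days

From the circular-orbit relation v² = μ/r at r = 1.181×10^5 km: μ = v²r = (9.020)² × 1.181×10^5 = 9.60866×10^6 km³/s².
The Hohmann ellipse has a_t = (r₁ + r₂)/2 = 4.848×10^5 km.
By Kepler's third law the transfer-orbit period is T = 2π√(a_t³/μ), so t = T/2 = 3.4211×10^5 s.
Converting: 3.4211×10^5 s ÷ 86400 s/day = 3.960 days.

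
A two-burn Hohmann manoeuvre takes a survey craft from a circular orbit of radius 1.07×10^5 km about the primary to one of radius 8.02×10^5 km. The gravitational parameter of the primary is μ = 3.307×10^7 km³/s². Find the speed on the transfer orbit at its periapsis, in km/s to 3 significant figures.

The Hohmann ellipse has a_t = (r₁ + r₂)/2 = 4.545×10^5 km.
At periapsis, r = 1.070×10^5 km.
From the vis-viva equation, v = √[μ(2/r − 1/a_t)] = 23.35 km/s.

v = 23.4 km/s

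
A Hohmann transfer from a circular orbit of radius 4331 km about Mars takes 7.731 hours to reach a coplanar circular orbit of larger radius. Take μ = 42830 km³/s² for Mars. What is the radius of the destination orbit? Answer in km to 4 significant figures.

Transfer time t = 7.731 hours = 27831.6 s, and t = π√(a_t³/μ).
So a_t = (μ t²/π²)^(1/3) = (42830 × (27831.6)² / π²)^(1/3) = 14980 km.
Since a_t = (r₁ + r₂)/2, r₂ = 2a_t − r₁ = 2×14980 − 4331 = 25629 km.

r₂ = 25630 km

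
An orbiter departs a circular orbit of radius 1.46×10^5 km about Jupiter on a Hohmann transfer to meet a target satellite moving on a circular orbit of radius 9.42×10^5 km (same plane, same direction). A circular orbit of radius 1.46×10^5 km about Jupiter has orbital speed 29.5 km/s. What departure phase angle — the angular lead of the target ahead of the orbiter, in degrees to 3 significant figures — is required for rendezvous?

φ = 101°

From the circular-orbit relation v² = μ/r at r = 1.46×10^5 km: μ = v²r = (29.5)² × 1.46×10^5 = 1.27056×10^8 km³/s².
Semi-major axis of the transfer orbit: a_t = (1.460×10^5 + 9.420×10^5)/2 = 5.440×10^5 km.
Transfer time t = π√(a_t³/μ) = 1.11828×10^5 s.
Target angular speed ω₂ = √(μ/r₂³) = 1.23288×10^-5 rad/s.
Angle swept by the target during transfer: ω₂·t = 1.3787 rad = 78.99°.
The orbiter traverses 180° on the transfer ellipse, so the target must lead by 180° − 78.99° = 101°.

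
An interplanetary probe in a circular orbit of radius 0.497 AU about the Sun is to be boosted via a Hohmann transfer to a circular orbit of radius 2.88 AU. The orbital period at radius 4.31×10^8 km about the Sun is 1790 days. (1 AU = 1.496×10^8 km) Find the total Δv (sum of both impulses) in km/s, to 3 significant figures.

Δv = 20.9 km/s

From Kepler's third law T² = 4π²r³/μ at r = 4.31×10^8 km, T = 1790 days = 1790 × 86400 s = 1.54656×10^8 s: μ = 4π²r³/T² = 1.32147×10^11 km³/s².
In km: r₁ = 0.497 × 1.496×10^8 = 7.43512×10^7 km; r₂ = 2.88 × 1.496×10^8 = 4.30848×10^8 km.
Semi-major axis of the transfer orbit: a_t = (7.43512×10^7 + 4.30848×10^8)/2 = 2.525996×10^8 km.
Circular speed at r₁: v₁ = √(μ/r₁) = √(1.32147×10^11/7.43512×10^7) = 42.16 km/s.
On the transfer ellipse at r₁, vis-viva equation gives v_p = √[μ(2/r₁ − 1/a_t)] = 55.06 km/s.
First burn Δv₁ = |v_p − v₁| = 12.90 km/s.
At r₂, v₂ = √(μ/r₂) = 17.5133 km/s.
Transfer-orbit speed at r₂: v_a = √[μ(2/r₂ − 1/a_t)] = 9.50155 km/s.
Second burn Δv₂ = |v₂ − v_a| = 8.012 km/s.
Δv = Δv₁ + Δv₂ = 12.90 + 8.012 = 20.91 km/s.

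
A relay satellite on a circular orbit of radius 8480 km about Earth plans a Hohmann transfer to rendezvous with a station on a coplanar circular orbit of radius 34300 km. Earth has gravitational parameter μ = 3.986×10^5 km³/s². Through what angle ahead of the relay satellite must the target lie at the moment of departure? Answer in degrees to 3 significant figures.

Transfer-ellipse semi-major axis a_t = (r₁ + r₂)/2 = (8480 + 34300)/2 = 21390 km.
Transfer time t = π√(a_t³/μ) = 15567 s.
Target angular speed ω₂ = √(μ/r₂³) = 9.9387×10^-5 rad/s.
Angle swept by the target during transfer: ω₂·t = 1.547 rad = 88.64°.
Arrival is 180° from departure on the ellipse, so φ = 180° − 88.64° = 91.4°.

φ = 91.4°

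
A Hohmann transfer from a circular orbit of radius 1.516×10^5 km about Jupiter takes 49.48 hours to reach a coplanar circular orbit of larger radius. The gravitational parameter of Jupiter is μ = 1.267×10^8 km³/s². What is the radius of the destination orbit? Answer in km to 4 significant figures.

Transfer time t = 49.48 hours = 1.78128×10^5 s, and t = π√(a_t³/μ).
So a_t = (μ t²/π²)^(1/3) = (1.267×10^8 × (1.78128×10^5)² / π²)^(1/3) = 7.4128×10^5 km.
Since a_t = (r₁ + r₂)/2, r₂ = 2a_t − r₁ = 2×7.4128×10^5 − 1.516×10^5 = 1.33096×10^6 km.

r₂ = 1.331×10^6 km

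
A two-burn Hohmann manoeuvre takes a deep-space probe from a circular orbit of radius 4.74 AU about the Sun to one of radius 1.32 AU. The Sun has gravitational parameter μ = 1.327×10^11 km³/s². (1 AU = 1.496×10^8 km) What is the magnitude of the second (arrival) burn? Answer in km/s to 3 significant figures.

In km: r₁ = 4.74 × 1.496×10^8 = 7.09104×10^8 km; r₂ = 1.32 × 1.496×10^8 = 1.97472×10^8 km.
Semi-major axis of the transfer orbit: a_t = (7.09104×10^8 + 1.97472×10^8)/2 = 4.53288×10^8 km.
On the circular orbit at r = 1.97472×10^8 km, v_c = √(μ/r) = 25.92 km/s.
Vis-viva on the transfer ellipse at r = 1.97472×10^8 km gives v_t = √[μ(2/r − 1/a_t)] = 32.42 km/s.
Δv₂ = |v_t − v_c| = |32.42 − 25.92| = 6.500 km/s.

Δv₂ = 6.50 km/s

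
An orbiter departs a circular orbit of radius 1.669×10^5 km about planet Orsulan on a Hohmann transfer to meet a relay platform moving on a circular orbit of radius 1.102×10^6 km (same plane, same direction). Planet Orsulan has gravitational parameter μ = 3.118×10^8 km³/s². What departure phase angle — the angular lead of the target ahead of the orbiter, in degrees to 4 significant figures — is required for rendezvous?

Semi-major axis of the transfer orbit: a_t = (1.669×10^5 + 1.102×10^6)/2 = 6.3445×10^5 km.
Transfer time t = π√(a_t³/μ) = 89910 s.
Target angular speed ω₂ = √(μ/r₂³) = 1.5264×10^-5 rad/s.
Angle swept by the target during transfer: ω₂·t = 1.3724 rad = 78.63°.
The orbiter traverses 180° on the transfer ellipse, so the target must lead by 180° − 78.63° = 101.4°.

φ = 101.4°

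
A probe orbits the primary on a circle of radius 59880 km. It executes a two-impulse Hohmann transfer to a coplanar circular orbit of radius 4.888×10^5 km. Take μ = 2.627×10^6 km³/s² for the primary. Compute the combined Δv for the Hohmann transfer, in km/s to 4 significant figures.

Δv = 3.453 km/s

Transfer-ellipse semi-major axis a_t = (r₁ + r₂)/2 = (59880 + 4.888×10^5)/2 = 2.7434×10^5 km.
Circular speed at r₁: v₁ = √(μ/r₁) = √(2.627×10^6/59880) = 6.6235 km/s.
On the transfer ellipse at r₁, vis-viva equation gives v_p = √[μ(2/r₁ − 1/a_t)] = 8.8412 km/s.
First burn Δv₁ = |v_p − v₁| = 2.218 km/s.
Circular speed at r₂: v₂ = √(μ/r₂) = 2.318 km/s.
Transfer-orbit speed at r₂: v_a = √[μ(2/r₂ − 1/a_t)] = 1.083 km/s.
Second burn Δv₂ = |v₂ − v_a| = 1.235 km/s.
Δv = Δv₁ + Δv₂ = 2.218 + 1.235 = 3.453 km/s.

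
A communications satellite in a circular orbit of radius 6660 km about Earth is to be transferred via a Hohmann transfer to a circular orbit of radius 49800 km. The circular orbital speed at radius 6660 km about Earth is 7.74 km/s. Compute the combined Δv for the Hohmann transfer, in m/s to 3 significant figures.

Δv = 4000 m/s

From the circular-orbit relation v² = μ/r at r = 6660 km: μ = v²r = (7.74)² × 6660 = 3.98985×10^5 km³/s².
The Hohmann ellipse has a_t = (r₁ + r₂)/2 = 28230 km.
Circular speed at r₁: v₁ = √(μ/r₁) = √(3.98985×10^5/6660) = 7.740 km/s.
On the transfer ellipse at r₁, v² = μ(2/r − 1/a) gives v_p = √[μ(2/r₁ − 1/a_t)] = 10.28 km/s.
First burn Δv₁ = |v_p − v₁| = 2.540 km/s.
At r₂, v₂ = √(μ/r₂) = 2.831 km/s.
Transfer-orbit speed at r₂: v_a = √[μ(2/r₂ − 1/a_t)] = 1.375 km/s.
Second burn Δv₂ = |v₂ − v_a| = 1.456 km/s.
Total Δv = Δv₁ + Δv₂ = 3.996 km/s.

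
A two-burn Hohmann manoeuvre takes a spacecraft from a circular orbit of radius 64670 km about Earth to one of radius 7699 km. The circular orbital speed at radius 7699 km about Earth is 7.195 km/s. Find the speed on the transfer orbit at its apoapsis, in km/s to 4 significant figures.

From the circular-orbit relation v² = μ/r at r = 7699 km: μ = v²r = (7.195)² × 7699 = 3.98562×10^5 km³/s².
Semi-major axis of the transfer orbit: a_t = (64670 + 7699)/2 = 36184.5 km.
The apoapsis of the transfer ellipse is at r = 64670 km.
Vis-viva: v = √[μ(2/r − 1/a_t)] = √[3.98562×10^5 × (2/64670 − 1/36184.5)] = 1.145 km/s.

v = 1.145 km/s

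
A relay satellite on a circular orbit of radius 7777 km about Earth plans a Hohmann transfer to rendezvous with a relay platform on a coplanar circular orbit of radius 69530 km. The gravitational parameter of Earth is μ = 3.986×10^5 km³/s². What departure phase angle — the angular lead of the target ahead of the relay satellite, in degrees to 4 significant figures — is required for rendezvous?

Transfer-ellipse semi-major axis a_t = (r₁ + r₂)/2 = (7777 + 69530)/2 = 38653.5 km.
Transfer time t = π√(a_t³/μ) = 37815 s.
Target angular speed ω₂ = √(μ/r₂³) = 3.4436×10^-5 rad/s.
Angle swept by the target during transfer: ω₂·t = 1.3022 rad = 74.61°.
The relay satellite traverses 180° on the transfer ellipse, so the target must lead by 180° − 74.61° = 105.4°.

φ = 105.4°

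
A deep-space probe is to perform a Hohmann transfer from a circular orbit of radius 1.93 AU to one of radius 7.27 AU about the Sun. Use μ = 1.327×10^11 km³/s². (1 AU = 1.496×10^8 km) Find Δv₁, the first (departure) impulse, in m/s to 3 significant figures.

In km: r₁ = 1.93 × 1.496×10^8 = 2.88728×10^8 km; r₂ = 7.27 × 1.496×10^8 = 1.087592×10^9 km.
Transfer-ellipse semi-major axis a_t = (r₁ + r₂)/2 = (2.88728×10^8 + 1.087592×10^9)/2 = 6.8816×10^8 km.
On the circular orbit at r = 2.88728×10^8 km, v_c = √(μ/r) = 21.438 km/s.
Transfer-orbit speed at the same r (vis-viva, a = a_t): v_t = √[μ(2/r − 1/a_t)] = 26.951 km/s.
Δv₁ = |v_t − v_c| = |26.951 − 21.438| = 5.513 km/s.

Δv₁ = 5510 m/s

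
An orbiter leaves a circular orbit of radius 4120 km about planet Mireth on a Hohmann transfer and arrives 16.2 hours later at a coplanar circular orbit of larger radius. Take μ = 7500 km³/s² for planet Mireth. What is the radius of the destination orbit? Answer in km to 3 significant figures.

Transfer time t = 16.2 hours = 58320 s, and t = π√(a_t³/μ).
So a_t = (μ t²/π²)^(1/3) = (7500 × (58320)² / π²)^(1/3) = 13724 km.
Since a_t = (r₁ + r₂)/2, r₂ = 2a_t − r₁ = 2×13724 − 4120 = 23328 km.

r₂ = 23300 km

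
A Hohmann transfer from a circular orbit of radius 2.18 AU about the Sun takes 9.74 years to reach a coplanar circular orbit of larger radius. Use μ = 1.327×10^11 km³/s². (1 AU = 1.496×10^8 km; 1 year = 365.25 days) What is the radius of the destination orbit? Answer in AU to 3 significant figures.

r₂ = 12.3 AU

In km: r₁ = 2.18 × 1.496×10^8 = 3.26128×10^8 km.
Transfer time t = 9.74 years × 365.25 × 86400 s = 3.07371024×10^8 s, and t = π√(a_t³/μ).
So a_t = (μ t²/π²)^(1/3) = (1.327×10^11 × (3.07371024×10^8)² / π²)^(1/3) = 1.0830×10^9 km.
Since a_t = (r₁ + r₂)/2, r₂ = 2a_t − r₁ = 2×1.0830×10^9 − 3.26128×10^8 = 1.839872×10^9 km.
In AU: r₂ = 1.839872×10^9 / 1.496×10^8 = 12.3 AU.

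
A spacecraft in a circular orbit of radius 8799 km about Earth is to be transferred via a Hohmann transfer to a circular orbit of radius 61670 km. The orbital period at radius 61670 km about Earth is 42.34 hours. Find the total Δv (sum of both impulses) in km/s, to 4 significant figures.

From Kepler's third law T² = 4π²r³/μ at r = 61670 km, T = 42.34 hours = 42.34 × 3600 s = 1.52424×10^5 s: μ = 4π²r³/T² = 3.98543×10^5 km³/s².
The Hohmann ellipse has a_t = (r₁ + r₂)/2 = 35234.5 km.
At r₁ the circular-orbit speed is v₁ = √(μ/r₁) = 6.73009 km/s.
Transfer-orbit speed at r₁ (v² = μ(2/r − 1/a)): v_p = √[μ(2/r₁ − 1/a_t)] = 8.90377 km/s.
First burn Δv₁ = |v_p − v₁| = 2.17368 km/s.
At r₂, v₂ = √(μ/r₂) = 2.54215 km/s.
Transfer-orbit speed at r₂: v_a = √[μ(2/r₂ − 1/a_t)] = 1.27038 km/s.
Second burn Δv₂ = |v₂ − v_a| = 1.27177 km/s.
Total Δv = Δv₁ + Δv₂ = 3.445 km/s.

Δv = 3.445 km/s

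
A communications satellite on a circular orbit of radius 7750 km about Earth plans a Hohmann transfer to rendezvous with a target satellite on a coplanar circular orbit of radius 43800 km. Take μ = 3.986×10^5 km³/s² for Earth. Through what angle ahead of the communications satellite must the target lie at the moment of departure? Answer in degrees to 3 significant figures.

φ = 98.7°

The Hohmann ellipse has a_t = (r₁ + r₂)/2 = 25775 km.
Transfer time t = π√(a_t³/μ) = 20591 s.
The target's mean motion on its circular orbit is ω₂ = √(μ/r₂³) = 6.8874×10^-5 rad/s.
Angle swept by the target during transfer: ω₂·t = 1.4182 rad = 81.26°.
Arrival is 180° from departure on the ellipse, so φ = 180° − 81.26° = 98.7°.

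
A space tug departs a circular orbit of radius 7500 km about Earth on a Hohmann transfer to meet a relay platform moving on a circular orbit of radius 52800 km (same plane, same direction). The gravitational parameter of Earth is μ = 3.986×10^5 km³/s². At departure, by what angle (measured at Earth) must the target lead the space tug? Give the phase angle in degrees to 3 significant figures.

φ = 102°

Semi-major axis of the transfer orbit: a_t = (7500 + 52800)/2 = 30150 km.
Transfer time t = π√(a_t³/μ) = 26050 s.
Target angular speed ω₂ = √(μ/r₂³) = 5.204×10^-5 rad/s.
Angle swept by the target during transfer: ω₂·t = 1.3556 rad = 77.67°.
The space tug traverses 180° on the transfer ellipse, so the target must lead by 180° − 77.67° = 102°.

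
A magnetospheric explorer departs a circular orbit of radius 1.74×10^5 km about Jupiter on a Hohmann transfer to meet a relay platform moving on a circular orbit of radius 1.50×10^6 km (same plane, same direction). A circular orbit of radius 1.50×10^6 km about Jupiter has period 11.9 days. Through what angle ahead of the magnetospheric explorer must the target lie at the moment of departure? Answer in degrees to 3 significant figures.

From Kepler's third law T² = 4π²r³/μ at r = 1.50×10^6 km, T = 11.9 days = 11.9 × 86400 s = 1.02816×10^6 s: μ = 4π²r³/T² = 1.26041×10^8 km³/s².
Transfer-ellipse semi-major axis a_t = (r₁ + r₂)/2 = (1.740×10^5 + 1.500×10^6)/2 = 8.370×10^5 km.
Transfer time t = π√(a_t³/μ) = 2.1428×10^5 s.
The target's mean motion on its circular orbit is ω₂ = √(μ/r₂³) = 6.1111×10^-6 rad/s.
Angle swept by the target during transfer: ω₂·t = 1.3095 rad = 75.03°.
The magnetospheric explorer traverses 180° on the transfer ellipse, so the target must lead by 180° − 75.03° = 105°.

φ = 105°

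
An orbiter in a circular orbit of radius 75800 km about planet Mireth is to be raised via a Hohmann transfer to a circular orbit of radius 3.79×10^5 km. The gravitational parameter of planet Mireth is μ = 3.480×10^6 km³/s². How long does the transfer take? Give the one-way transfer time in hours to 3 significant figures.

t = 50.7 hours

Transfer-ellipse semi-major axis a_t = (r₁ + r₂)/2 = (75800 + 3.790×10^5)/2 = 2.274×10^5 km.
By Kepler's third law the transfer-orbit period is T = 2π√(a_t³/μ), so t = T/2 = 1.826×10^5 s.
Converting: 1.826×10^5 s ÷ 3600 s/hour = 50.7 hours.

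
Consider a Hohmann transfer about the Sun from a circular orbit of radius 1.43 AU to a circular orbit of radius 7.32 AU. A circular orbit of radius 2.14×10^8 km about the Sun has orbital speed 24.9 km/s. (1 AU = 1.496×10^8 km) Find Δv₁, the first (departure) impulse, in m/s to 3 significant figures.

Δv₁ = 7310 m/s

From the circular-orbit relation v² = μ/r at r = 2.14×10^8 km: μ = v²r = (24.9)² × 2.14×10^8 = 1.32682×10^11 km³/s².
In km: r₁ = 1.43 × 1.496×10^8 = 2.13928×10^8 km; r₂ = 7.32 × 1.496×10^8 = 1.095072×10^9 km.
The Hohmann ellipse has a_t = (r₁ + r₂)/2 = 6.545×10^8 km.
Circular speed at r = 2.13928×10^8 km: v_c = √(μ/r) = 24.9042 km/s.
Transfer-orbit speed at the same r (vis-viva, a = a_t): v_t = √[μ(2/r − 1/a_t)] = 32.2136 km/s.
Δv₁ = |v_t − v_c| = |32.2136 − 24.9042| = 7.309 km/s.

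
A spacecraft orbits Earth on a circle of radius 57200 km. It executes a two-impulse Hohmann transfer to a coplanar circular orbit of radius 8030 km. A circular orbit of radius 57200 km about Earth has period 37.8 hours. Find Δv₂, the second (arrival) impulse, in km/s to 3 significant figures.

From Kepler's third law T² = 4π²r³/μ at r = 57200 km, T = 37.8 hours = 37.8 × 3600 s = 1.3608×10^5 s: μ = 4π²r³/T² = 3.98987×10^5 km³/s².
Semi-major axis of the transfer orbit: a_t = (57200 + 8030)/2 = 32615 km.
Circular speed at r = 8030 km: v_c = √(μ/r) = 7.049 km/s.
Vis-viva on the transfer ellipse at r = 8030 km gives v_t = √[μ(2/r − 1/a_t)] = 9.335 km/s.
Δv₂ = |v_t − v_c| = |9.335 − 7.049| = 2.286 km/s.

Δv₂ = 2.29 km/s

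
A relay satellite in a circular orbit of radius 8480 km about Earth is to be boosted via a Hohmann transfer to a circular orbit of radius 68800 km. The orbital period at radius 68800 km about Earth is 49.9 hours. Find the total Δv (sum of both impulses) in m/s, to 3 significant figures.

Δv = 3570 m/s

From Kepler's third law T² = 4π²r³/μ at r = 68800 km, T = 49.9 hours = 49.9 × 3600 s = 1.7964×10^5 s: μ = 4π²r³/T² = 3.98400×10^5 km³/s².
Semi-major axis of the transfer orbit: a_t = (8480 + 68800)/2 = 38640 km.
At r₁ the circular-orbit speed is v₁ = √(μ/r₁) = 6.854 km/s.
On the transfer ellipse at r₁, vis-viva gives v_p = √[μ(2/r₁ − 1/a_t)] = 9.146 km/s.
First burn Δv₁ = |v_p − v₁| = 2.292 km/s.
At r₂, v₂ = √(μ/r₂) = 2.406 km/s.
Transfer-orbit speed at r₂: v_a = √[μ(2/r₂ − 1/a_t)] = 1.127 km/s.
Second burn Δv₂ = |v₂ − v_a| = 1.279 km/s.
Total Δv = Δv₁ + Δv₂ = 3.571 km/s.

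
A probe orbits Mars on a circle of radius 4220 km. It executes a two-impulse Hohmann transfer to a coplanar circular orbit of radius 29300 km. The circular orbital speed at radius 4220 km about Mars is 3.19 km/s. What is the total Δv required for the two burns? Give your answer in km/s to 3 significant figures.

Δv = 1.63 km/s

From the circular-orbit relation v² = μ/r at r = 4220 km: μ = v²r = (3.19)² × 4220 = 42943.1 km³/s².
Semi-major axis of the transfer orbit: a_t = (4220 + 29300)/2 = 16760 km.
Circular speed at r₁: v₁ = √(μ/r₁) = √(42943.1/4220) = 3.190 km/s.
Transfer-orbit speed at r₁ (v² = μ(2/r − 1/a)): v_p = √[μ(2/r₁ − 1/a_t)] = 4.218 km/s.
First burn Δv₁ = |v_p − v₁| = 1.028 km/s.
At r₂, v₂ = √(μ/r₂) = 1.210635 km/s.
Transfer-orbit speed at r₂: v_a = √[μ(2/r₂ − 1/a_t)] = 0.6074805 km/s.
Second burn Δv₂ = |v₂ − v_a| = 0.6032 km/s.
Δv = Δv₁ + Δv₂ = 1.028 + 0.6032 = 1.631 km/s.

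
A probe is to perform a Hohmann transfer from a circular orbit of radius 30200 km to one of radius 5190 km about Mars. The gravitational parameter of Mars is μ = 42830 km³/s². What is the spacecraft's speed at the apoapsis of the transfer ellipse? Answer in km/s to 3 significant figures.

Semi-major axis of the transfer orbit: a_t = (30200 + 5190)/2 = 17695 km.
The apoapsis of the transfer ellipse is at r = 30200 km.
Vis-viva: v = √[μ(2/r − 1/a_t)] = √[42830 × (2/30200 − 1/17695)] = 0.6450 km/s.

v = 0.645 km/s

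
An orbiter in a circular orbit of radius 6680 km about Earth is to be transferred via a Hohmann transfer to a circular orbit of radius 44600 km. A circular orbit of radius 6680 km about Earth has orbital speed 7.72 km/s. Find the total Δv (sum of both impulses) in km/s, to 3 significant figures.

From the circular-orbit relation v² = μ/r at r = 6680 km: μ = v²r = (7.72)² × 6680 = 3.98117×10^5 km³/s².
The Hohmann ellipse has a_t = (r₁ + r₂)/2 = 25640 km.
Circular speed at r₁: v₁ = √(μ/r₁) = √(3.98117×10^5/6680) = 7.7200 km/s.
Transfer-orbit speed at r₁ (vis-viva): v_p = √[μ(2/r₁ − 1/a_t)] = 10.182 km/s.
First burn Δv₁ = |v_p − v₁| = 2.462 km/s.
Circular speed at r₂: v₂ = √(μ/r₂) = 2.988 km/s.
Transfer-orbit speed at r₂: v_a = √[μ(2/r₂ − 1/a_t)] = 1.525 km/s.
Second burn Δv₂ = |v₂ − v_a| = 1.463 km/s.
Δv = Δv₁ + Δv₂ = 2.462 + 1.463 = 3.925 km/s.

Δv = 3.92 km/s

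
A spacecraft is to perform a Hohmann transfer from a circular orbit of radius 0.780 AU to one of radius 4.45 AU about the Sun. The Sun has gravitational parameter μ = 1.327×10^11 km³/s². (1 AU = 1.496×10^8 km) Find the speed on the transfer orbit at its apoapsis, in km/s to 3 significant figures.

v = 7.71 km/s

In km: r₁ = 0.780 × 1.496×10^8 = 1.16688×10^8 km; r₂ = 4.45 × 1.496×10^8 = 6.6572×10^8 km.
The Hohmann ellipse has a_t = (r₁ + r₂)/2 = 3.91204×10^8 km.
The apoapsis of the transfer ellipse is at r = 6.6572×10^8 km.
Applying v² = μ(2/r − 1/a_t): v = 7.711 km/s.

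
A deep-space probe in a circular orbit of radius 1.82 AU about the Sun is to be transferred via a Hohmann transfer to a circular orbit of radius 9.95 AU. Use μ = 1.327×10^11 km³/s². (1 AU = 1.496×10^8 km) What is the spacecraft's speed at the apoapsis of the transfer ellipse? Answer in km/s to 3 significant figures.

v = 5.25 km/s

In km: r₁ = 1.82 × 1.496×10^8 = 2.72272×10^8 km; r₂ = 9.95 × 1.496×10^8 = 1.48852×10^9 km.
The Hohmann ellipse has a_t = (r₁ + r₂)/2 = 8.80396×10^8 km.
The apoapsis of the transfer ellipse is at r = 1.48852×10^9 km.
Vis-viva: v = √[μ(2/r − 1/a_t)] = √[1.327×10^11 × (2/1.48852×10^9 − 1/8.80396×10^8)] = 5.251 km/s.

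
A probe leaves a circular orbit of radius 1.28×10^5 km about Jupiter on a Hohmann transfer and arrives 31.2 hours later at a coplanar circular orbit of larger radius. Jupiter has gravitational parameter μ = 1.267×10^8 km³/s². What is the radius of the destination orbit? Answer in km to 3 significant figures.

r₂ = 9.62×10^5 km

Transfer time t = 31.2 hours = 1.1232×10^5 s, and t = π√(a_t³/μ).
So a_t = (μ t²/π²)^(1/3) = (1.267×10^8 × (1.1232×10^5)² / π²)^(1/3) = 5.4508×10^5 km.
Since a_t = (r₁ + r₂)/2, r₂ = 2a_t − r₁ = 2×5.4508×10^5 − 1.280×10^5 = 9.6216×10^5 km.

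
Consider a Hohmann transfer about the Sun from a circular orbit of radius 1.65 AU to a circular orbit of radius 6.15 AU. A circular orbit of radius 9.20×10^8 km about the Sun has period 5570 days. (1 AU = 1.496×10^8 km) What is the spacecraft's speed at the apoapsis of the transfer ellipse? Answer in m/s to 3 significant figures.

From Kepler's third law T² = 4π²r³/μ at r = 9.20×10^8 km, T = 5570 days = 5570 × 86400 s = 4.81248×10^8 s: μ = 4π²r³/T² = 1.32735×10^11 km³/s².
In km: r₁ = 1.65 × 1.496×10^8 = 2.4684×10^8 km; r₂ = 6.15 × 1.496×10^8 = 9.2004×10^8 km.
The Hohmann ellipse has a_t = (r₁ + r₂)/2 = 5.8344×10^8 km.
The apoapsis of the transfer ellipse is at r = 9.2004×10^8 km.
Applying v² = μ(2/r − 1/a_t): v = 7.813 km/s.

v = 7810 m/s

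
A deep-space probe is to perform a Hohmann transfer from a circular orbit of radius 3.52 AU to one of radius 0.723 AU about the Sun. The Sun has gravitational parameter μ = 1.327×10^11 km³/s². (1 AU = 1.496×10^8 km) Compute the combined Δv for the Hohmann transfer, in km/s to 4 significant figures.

Δv = 16.70 km/s

In km: r₁ = 3.52 × 1.496×10^8 = 5.26592×10^8 km; r₂ = 0.723 × 1.496×10^8 = 1.081608×10^8 km.
Semi-major axis of the transfer orbit: a_t = (5.26592×10^8 + 1.081608×10^8)/2 = 3.173764×10^8 km.
Circular speed at r₁: v₁ = √(μ/r₁) = √(1.327×10^11/5.26592×10^8) = 15.874 km/s.
Transfer-orbit speed at r₁ (v² = μ(2/r − 1/a)): v_a = √[μ(2/r₁ − 1/a_t)] = 9.2671 km/s.
First burn Δv₁ = |v_a − v₁| = 6.607 km/s.
At r₂, v₂ = √(μ/r₂) = 35.03 km/s.
Transfer-orbit speed at r₂: v_p = √[μ(2/r₂ − 1/a_t)] = 45.12 km/s.
Second burn Δv₂ = |v₂ − v_p| = 10.09 km/s.
Δv = Δv₁ + Δv₂ = 6.607 + 10.09 = 16.70 km/s.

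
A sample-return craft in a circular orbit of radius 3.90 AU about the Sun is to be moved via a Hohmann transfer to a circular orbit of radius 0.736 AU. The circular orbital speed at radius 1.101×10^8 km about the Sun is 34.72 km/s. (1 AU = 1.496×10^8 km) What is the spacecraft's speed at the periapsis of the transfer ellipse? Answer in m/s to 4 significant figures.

From the circular-orbit relation v² = μ/r at r = 1.101×10^8 km: μ = v²r = (34.72)² × 1.101×10^8 = 1.32723×10^11 km³/s².
In km: r₁ = 3.90 × 1.496×10^8 = 5.8344×10^8 km; r₂ = 0.736 × 1.496×10^8 = 1.101056×10^8 km.
Semi-major axis of the transfer orbit: a_t = (5.8344×10^8 + 1.101056×10^8)/2 = 3.467728×10^8 km.
The periapsis of the transfer ellipse is at r = 1.101056×10^8 km.
Applying v² = μ(2/r − 1/a_t): v = 45.03 km/s.

v = 45030 m/s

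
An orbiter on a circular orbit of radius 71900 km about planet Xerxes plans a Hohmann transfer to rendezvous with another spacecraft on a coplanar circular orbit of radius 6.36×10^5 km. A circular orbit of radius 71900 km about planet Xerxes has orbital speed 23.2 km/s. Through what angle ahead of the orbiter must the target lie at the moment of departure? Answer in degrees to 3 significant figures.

From the circular-orbit relation v² = μ/r at r = 71900 km: μ = v²r = (23.2)² × 71900 = 3.86995×10^7 km³/s².
The Hohmann ellipse has a_t = (r₁ + r₂)/2 = 3.5395×10^5 km.
The half-period of the transfer ellipse is t = π√(a_t³/μ) = 1.0634×10^5 s.
Target angular speed ω₂ = √(μ/r₂³) = 1.2265×10^-5 rad/s.
Angle swept by the target during transfer: ω₂·t = 1.3043 rad = 74.73°.
The orbiter traverses 180° on the transfer ellipse, so the target must lead by 180° − 74.73° = 105°.

φ = 105°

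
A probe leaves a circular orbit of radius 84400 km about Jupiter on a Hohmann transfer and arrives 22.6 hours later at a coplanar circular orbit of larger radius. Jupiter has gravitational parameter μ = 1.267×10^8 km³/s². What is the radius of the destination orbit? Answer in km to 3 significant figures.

Transfer time t = 22.6 hours = 81360 s, and t = π√(a_t³/μ).
So a_t = (μ t²/π²)^(1/3) = (1.267×10^8 × (81360)² / π²)^(1/3) = 4.3964×10^5 km.
Since a_t = (r₁ + r₂)/2, r₂ = 2a_t − r₁ = 2×4.3964×10^5 − 84400 = 7.9488×10^5 km.

r₂ = 7.95×10^5 km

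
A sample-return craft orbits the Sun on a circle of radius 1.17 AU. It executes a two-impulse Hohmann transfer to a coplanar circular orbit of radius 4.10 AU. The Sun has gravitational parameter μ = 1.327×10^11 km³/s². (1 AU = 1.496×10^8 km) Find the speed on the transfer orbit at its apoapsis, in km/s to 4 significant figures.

In km: r₁ = 1.17 × 1.496×10^8 = 1.75032×10^8 km; r₂ = 4.10 × 1.496×10^8 = 6.1336×10^8 km.
The Hohmann ellipse has a_t = (r₁ + r₂)/2 = 3.94196×10^8 km.
The apoapsis of the transfer ellipse is at r = 6.1336×10^8 km.
Applying v² = μ(2/r − 1/a_t): v = 9.801 km/s.

v = 9.801 km/s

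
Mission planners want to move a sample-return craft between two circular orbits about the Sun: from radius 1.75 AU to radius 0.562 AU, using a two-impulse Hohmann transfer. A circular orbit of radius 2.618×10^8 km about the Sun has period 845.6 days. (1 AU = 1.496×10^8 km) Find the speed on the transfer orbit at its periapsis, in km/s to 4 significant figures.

v = 48.88 km/s

From Kepler's third law T² = 4π²r³/μ at r = 2.618×10^8 km, T = 845.6 days = 845.6 × 86400 s = 7.305984×10^7 s: μ = 4π²r³/T² = 1.32712×10^11 km³/s².
In km: r₁ = 1.75 × 1.496×10^8 = 2.618×10^8 km; r₂ = 0.562 × 1.496×10^8 = 8.40752×10^7 km.
The Hohmann ellipse has a_t = (r₁ + r₂)/2 = 1.729376×10^8 km.
At periapsis, r = 8.40752×10^7 km.
Vis-viva: v = √[μ(2/r − 1/a_t)] = √[1.32712×10^11 × (2/8.40752×10^7 − 1/1.729376×10^8)] = 48.88 km/s.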